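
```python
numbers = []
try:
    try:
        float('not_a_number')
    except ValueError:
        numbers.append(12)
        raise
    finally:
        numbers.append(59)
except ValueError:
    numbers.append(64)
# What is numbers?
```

Step-by-step execution trace:
1. Inner try: `float('not_a_number')` raises ValueError.
2. Inner `except ValueError` matches → `numbers.append(12)` → numbers = [12].
3. bare `raise` re-raises ValueError.
4. Inner `finally` runs during unwinding: `numbers.append(59)` → numbers = [12, 59].
5. Outer `except ValueError` matches → `numbers.append(64)` → numbers = [12, 59, 64].
Result: [12, 59, 64]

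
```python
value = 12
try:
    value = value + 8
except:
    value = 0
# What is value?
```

Step-by-step execution trace:
1. value starts at 12.
2. try: `value = value + 8` → value = 20. No exception raised.
3. `except` is skipped.
Result: 20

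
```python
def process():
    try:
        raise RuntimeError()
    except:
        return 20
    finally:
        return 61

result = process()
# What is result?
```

Step-by-step execution trace:
1. `process()` enters try: `raise RuntimeError()` raises RuntimeError.
2. bare `except` matches → `return 20` sets pending return value 20.
3. Before returning, `finally: return 61` runs and overrides the pending return.
4. process() returns 61 → result = 61.
Result: 61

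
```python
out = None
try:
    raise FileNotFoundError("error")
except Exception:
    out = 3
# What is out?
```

Step-by-step execution trace:
1. `raise FileNotFoundError(...)` raises FileNotFoundError.
2. `except Exception` matches (FileNotFoundError is a subclass of Exception) → out = 3.
Result: 3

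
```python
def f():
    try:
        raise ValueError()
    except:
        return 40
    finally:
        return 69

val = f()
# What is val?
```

Step-by-step execution trace:
1. `f()` enters try: `raise ValueError()` raises ValueError.
2. bare `except` matches → `return 40` sets pending return value 40.
3. Before returning, `finally: return 69` runs and overrides the pending return.
4. f() returns 69 → val = 69.
Result: 69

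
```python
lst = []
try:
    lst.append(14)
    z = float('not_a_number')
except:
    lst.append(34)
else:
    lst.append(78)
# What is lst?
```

Step-by-step execution trace:
1. try: `lst.append(14)` → lst = [14].
2. `z = float('not_a_number')` raises ValueError.
3. bare `except` matches → `lst.append(34)` → lst = [14, 34].
4. `else` is skipped (an exception was raised).
Result: [14, 34]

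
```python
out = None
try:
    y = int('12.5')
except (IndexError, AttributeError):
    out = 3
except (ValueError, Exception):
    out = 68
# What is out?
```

Step-by-step execution trace:
1. `y = int('12.5')` raises ValueError.
2. `except (IndexError, AttributeError)` does not match ValueError; skipped.
3. `except (ValueError, Exception)` matches (ValueError is in the tuple) → out = 68.
Result: 68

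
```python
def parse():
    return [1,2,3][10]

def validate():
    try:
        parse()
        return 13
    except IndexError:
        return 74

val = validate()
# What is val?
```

Step-by-step execution trace:
1. `validate()` calls `parse()`.
2. `parse()` evaluates `[1,2,3][10]`, which raises IndexError; it propagates to the caller.
3. `return 13` is not reached.
4. `except IndexError` in validate matches → returns 74.
5. val = 74.
Result: 74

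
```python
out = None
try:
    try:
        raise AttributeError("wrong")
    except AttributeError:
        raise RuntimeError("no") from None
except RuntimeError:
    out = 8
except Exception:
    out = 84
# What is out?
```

Step-by-step execution trace:
1. Inner try raises AttributeError; inner `except AttributeError` catches it.
2. `raise RuntimeError(...) from None` raises RuntimeError (from None suppresses __context__, but the active exception is still RuntimeError).
3. Outer `except RuntimeError` matches → out = 8.
4. `except Exception` is not reached.
Result: 8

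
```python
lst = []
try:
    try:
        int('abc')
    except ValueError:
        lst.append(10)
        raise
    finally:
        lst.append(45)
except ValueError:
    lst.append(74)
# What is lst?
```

Step-by-step execution trace:
1. Inner try: `int('abc')` raises ValueError.
2. Inner `except ValueError` matches → `lst.append(10)` → lst = [10].
3. bare `raise` re-raises ValueError.
4. Inner `finally` runs during unwinding: `lst.append(45)` → lst = [10, 45].
5. Outer `except ValueError` matches → `lst.append(74)` → lst = [10, 45, 74].
Result: [10, 45, 74]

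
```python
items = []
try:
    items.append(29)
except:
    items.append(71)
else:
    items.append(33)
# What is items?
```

Step-by-step execution trace:
1. try: `items.append(29)` → items = [29]. No exception raised.
2. `except` is skipped.
3. `else` runs (try completed without exception): `items.append(33)` → items = [29, 33].
Result: [29, 33]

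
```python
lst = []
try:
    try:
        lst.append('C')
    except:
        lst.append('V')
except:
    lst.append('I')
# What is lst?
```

Step-by-step execution trace:
1. Inner try: `lst.append('C')` → lst = ['C']. No exception raised.
2. Inner `except` is skipped.
3. Inner try completes normally; outer `except` is skipped.
Result: ['C']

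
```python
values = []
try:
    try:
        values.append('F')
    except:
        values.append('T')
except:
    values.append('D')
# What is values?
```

Step-by-step execution trace:
1. Inner try: `values.append('F')` → values = ['F']. No exception raised.
2. Inner `except` is skipped.
3. Inner try completes normally; outer `except` is skipped.
Result: ['F']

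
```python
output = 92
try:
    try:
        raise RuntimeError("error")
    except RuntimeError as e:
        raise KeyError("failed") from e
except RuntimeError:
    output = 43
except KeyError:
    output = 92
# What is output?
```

Step-by-step execution trace:
1. Inner try raises RuntimeError; inner `except RuntimeError as e` catches it.
2. `raise KeyError(...) from e` raises KeyError (RuntimeError is attached as __cause__, but only KeyError is active).
3. Outer `except RuntimeError` does not match KeyError; skipped.
4. Outer `except KeyError` matches → output = 92.
Result: 92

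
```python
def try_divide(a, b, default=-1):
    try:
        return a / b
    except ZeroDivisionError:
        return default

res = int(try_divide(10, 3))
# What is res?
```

Step-by-step execution trace:
1. `try_divide(10, 3)` enters try: `return 10 / 3` → returns 3.3333333333333335. No exception raised.
2. `except ZeroDivisionError` is skipped.
3. `int(3.3333333333333335)` → 3 → res = 3.
Result: 3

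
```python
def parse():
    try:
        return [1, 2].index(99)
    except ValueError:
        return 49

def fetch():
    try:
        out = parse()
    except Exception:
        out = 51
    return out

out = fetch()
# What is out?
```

Step-by-step execution trace:
1. `fetch()` calls `parse()`.
2. In parse: `[1, 2].index(99)` raises ValueError; `except ValueError` catches it → returns 49.
3. In fetch: `out = parse()` → out = 49. No exception reaches fetch.
4. `except Exception` is skipped; fetch returns 49.
5. out = 49.
Result: 49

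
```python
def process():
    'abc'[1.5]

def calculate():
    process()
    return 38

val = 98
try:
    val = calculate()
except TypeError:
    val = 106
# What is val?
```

Step-by-step execution trace:
1. val starts at 98.
2. try: `calculate()` calls `process()`.
3. `process()` evaluates `'abc'[1.5]`, which raises TypeError; it propagates through calculate (uncaught).
4. `return 38` in calculate is not reached; the assignment to val does not complete.
5. `except TypeError` matches → val = 106.
Result: 106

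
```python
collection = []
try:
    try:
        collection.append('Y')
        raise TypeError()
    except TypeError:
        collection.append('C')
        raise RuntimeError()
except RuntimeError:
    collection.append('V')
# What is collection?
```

Step-by-step execution trace:
1. Inner try: `collection.append('Y')` → collection = ['Y'].
2. `raise TypeError()` raises TypeError.
3. Inner `except TypeError` matches → `collection.append('C')` → collection = ['Y', 'C'].
4. `raise RuntimeError()` raises RuntimeError; propagates to outer try.
5. Outer `except RuntimeError` matches → `collection.append('V')` → collection = ['Y', 'C', 'V'].
Result: ['Y', 'C', 'V']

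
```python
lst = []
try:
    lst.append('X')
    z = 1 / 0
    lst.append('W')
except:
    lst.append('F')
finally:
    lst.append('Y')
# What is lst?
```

Step-by-step execution trace:
1. try: `lst.append('X')` → lst = ['X'].
2. `z = 1 / 0` raises ZeroDivisionError; `lst.append('W')` is not reached.
3. bare `except` matches → `lst.append('F')` → lst = ['X', 'F'].
4. finally always runs: `lst.append('Y')` → lst = ['X', 'F', 'Y'].
Result: ['X', 'F', 'Y']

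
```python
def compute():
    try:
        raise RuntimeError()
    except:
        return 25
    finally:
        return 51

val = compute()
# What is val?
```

Step-by-step execution trace:
1. `compute()` enters try: `raise RuntimeError()` raises RuntimeError.
2. bare `except` matches → `return 25` sets pending return value 25.
3. Before returning, `finally: return 51` runs and overrides the pending return.
4. compute() returns 51 → val = 51.
Result: 51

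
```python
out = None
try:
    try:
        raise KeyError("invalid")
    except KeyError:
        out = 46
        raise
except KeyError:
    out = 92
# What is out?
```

Step-by-step execution trace:
1. Inner try: `raise KeyError("invalid")` raises KeyError.
2. Inner `except KeyError` matches → out = 46.
3. bare `raise` re-raises the same KeyError.
4. Outer `except KeyError` matches → out = 92.
Result: 92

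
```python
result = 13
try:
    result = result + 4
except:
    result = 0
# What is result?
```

Step-by-step execution trace:
1. result starts at 13.
2. try: `result = result + 4` → result = 17. No exception raised.
3. `except` is skipped.
Result: 17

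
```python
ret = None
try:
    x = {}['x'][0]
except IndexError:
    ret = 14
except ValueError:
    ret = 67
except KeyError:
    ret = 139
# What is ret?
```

Step-by-step execution trace:
1. `x = {}['x'][0]` raises KeyError.
2. `except IndexError` does not match KeyError; skipped.
3. `except ValueError` does not match KeyError; skipped.
4. `except KeyError` matches → ret = 139.
Result: 139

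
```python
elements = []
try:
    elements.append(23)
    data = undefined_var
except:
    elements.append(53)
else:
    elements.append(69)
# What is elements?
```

Step-by-step execution trace:
1. try: `elements.append(23)` → elements = [23].
2. `data = undefined_var` raises NameError.
3. bare `except` matches → `elements.append(53)` → elements = [23, 53].
4. `else` is skipped (an exception was raised).
Result: [23, 53]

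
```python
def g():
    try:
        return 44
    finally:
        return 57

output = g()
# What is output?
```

Step-by-step execution trace:
1. `g()` enters try: `return 44` sets pending return value 44.
2. Before returning, `finally: return 57` runs and overrides the pending return.
3. g() returns 57 → output = 57.
Result: 57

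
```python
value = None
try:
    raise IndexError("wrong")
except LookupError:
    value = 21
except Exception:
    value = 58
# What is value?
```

Step-by-step execution trace:
1. `raise IndexError(...)` raises IndexError.
2. `except LookupError` matches (IndexError is a subclass of LookupError) → value = 21.
3. `except Exception` is not reached.
Result: 21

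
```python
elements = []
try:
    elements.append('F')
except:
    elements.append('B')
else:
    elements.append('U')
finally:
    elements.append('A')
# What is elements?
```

Step-by-step execution trace:
1. try: `elements.append('F')` → elements = ['F']. No exception raised.
2. `except` is skipped.
3. `else` runs: `elements.append('U')` → elements = ['F', 'U'].
4. `finally` always runs: `elements.append('A')` → elements = ['F', 'U', 'A'].
Result: ['F', 'U', 'A']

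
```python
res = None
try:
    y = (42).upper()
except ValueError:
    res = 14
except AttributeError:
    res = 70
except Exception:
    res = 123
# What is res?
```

Step-by-step execution trace:
1. `y = (42).upper()` raises AttributeError.
2. `except ValueError` does not match AttributeError; skipped.
3. `except AttributeError` matches → res = 70.
4. Remaining except clauses are skipped.
Result: 70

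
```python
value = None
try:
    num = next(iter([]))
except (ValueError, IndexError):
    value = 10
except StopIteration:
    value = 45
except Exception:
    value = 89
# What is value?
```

Step-by-step execution trace:
1. `num = next(iter([]))` raises StopIteration.
2. `except (ValueError, IndexError)` does not match StopIteration; skipped.
3. `except StopIteration` matches (exact type match) → value = 45.
4. `except Exception` is not reached.
Result: 45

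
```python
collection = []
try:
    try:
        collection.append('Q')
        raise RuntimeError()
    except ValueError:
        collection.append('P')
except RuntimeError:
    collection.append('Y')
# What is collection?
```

Step-by-step execution trace:
1. Inner try: `collection.append('Q')` → collection = ['Q'].
2. `raise RuntimeError()` raises RuntimeError.
3. Inner `except ValueError` does not match RuntimeError; exception propagates to outer try.
4. Outer `except RuntimeError` matches → `collection.append('Y')` → collection = ['Q', 'Y'].
Result: ['Q', 'Y']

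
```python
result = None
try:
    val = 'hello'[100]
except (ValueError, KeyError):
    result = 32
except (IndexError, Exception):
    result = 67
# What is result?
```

Step-by-step execution trace:
1. `val = 'hello'[100]` raises IndexError.
2. `except (ValueError, KeyError)` does not match IndexError; skipped.
3. `except (IndexError, Exception)` matches (IndexError is in the tuple) → result = 67.
Result: 67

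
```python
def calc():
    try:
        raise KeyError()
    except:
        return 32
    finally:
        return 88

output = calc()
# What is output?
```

Step-by-step execution trace:
1. `calc()` enters try: `raise KeyError()` raises KeyError.
2. bare `except` matches → `return 32` sets pending return value 32.
3. Before returning, `finally: return 88` runs and overrides the pending return.
4. calc() returns 88 → output = 88.
Result: 88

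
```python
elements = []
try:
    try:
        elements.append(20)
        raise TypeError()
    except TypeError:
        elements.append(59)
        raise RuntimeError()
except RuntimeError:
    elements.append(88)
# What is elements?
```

Step-by-step execution trace:
1. Inner try: `elements.append(20)` → elements = [20].
2. `raise TypeError()` raises TypeError.
3. Inner `except TypeError` matches → `elements.append(59)` → elements = [20, 59].
4. `raise RuntimeError()` raises RuntimeError; propagates to outer try.
5. Outer `except RuntimeError` matches → `elements.append(88)` → elements = [20, 59, 88].
Result: [20, 59, 88]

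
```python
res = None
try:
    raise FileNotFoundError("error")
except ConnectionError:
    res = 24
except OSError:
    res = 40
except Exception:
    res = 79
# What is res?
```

Step-by-step execution trace:
1. `raise FileNotFoundError(...)` raises FileNotFoundError.
2. `except ConnectionError` does not match (FileNotFoundError is not a subclass of ConnectionError); skipped.
3. `except OSError` matches (FileNotFoundError is a subclass of OSError) → res = 40.
4. `except Exception` is not reached.
Result: 40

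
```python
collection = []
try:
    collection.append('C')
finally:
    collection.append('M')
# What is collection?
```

Step-by-step execution trace:
1. try: `collection.append('C')` → collection = ['C'].
2. The try body completes without raising.
3. finally always runs: `collection.append('M')` → collection = ['C', 'M'].
Result: ['C', 'M']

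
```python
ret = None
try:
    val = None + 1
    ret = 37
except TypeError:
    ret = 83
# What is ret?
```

Step-by-step execution trace:
1. `val = None + 1` raises TypeError.
2. `ret = 37` is not reached.
3. `except TypeError` matches → ret = 83.
Result: 83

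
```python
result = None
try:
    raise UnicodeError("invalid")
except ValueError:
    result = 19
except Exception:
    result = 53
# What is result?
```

Step-by-step execution trace:
1. `raise UnicodeError(...)` raises UnicodeError.
2. `except ValueError` matches (UnicodeError is a subclass of ValueError) → result = 19.
3. `except Exception` is not reached.
Result: 19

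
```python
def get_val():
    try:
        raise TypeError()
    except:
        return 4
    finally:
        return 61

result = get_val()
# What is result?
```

Step-by-step execution trace:
1. `get_val()` enters try: `raise TypeError()` raises TypeError.
2. bare `except` matches → `return 4` sets pending return value 4.
3. Before returning, `finally: return 61` runs and overrides the pending return.
4. get_val() returns 61 → result = 61.
Result: 61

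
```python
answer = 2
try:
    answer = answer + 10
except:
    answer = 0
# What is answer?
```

Step-by-step execution trace:
1. answer starts at 2.
2. try: `answer = answer + 10` → answer = 12. No exception raised.
3. `except` is skipped.
Result: 12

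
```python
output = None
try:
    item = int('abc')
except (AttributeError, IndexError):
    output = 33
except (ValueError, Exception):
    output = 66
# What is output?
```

Step-by-step execution trace:
1. `item = int('abc')` raises ValueError.
2. `except (AttributeError, IndexError)` does not match ValueError; skipped.
3. `except (ValueError, Exception)` matches (ValueError is in the tuple) → output = 66.
Result: 66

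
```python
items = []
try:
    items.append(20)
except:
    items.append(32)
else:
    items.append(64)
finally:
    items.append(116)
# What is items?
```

Step-by-step execution trace:
1. try: `items.append(20)` → items = [20]. No exception raised.
2. `except` is skipped.
3. `else` runs: `items.append(64)` → items = [20, 64].
4. `finally` always runs: `items.append(116)` → items = [20, 64, 116].
Result: [20, 64, 116]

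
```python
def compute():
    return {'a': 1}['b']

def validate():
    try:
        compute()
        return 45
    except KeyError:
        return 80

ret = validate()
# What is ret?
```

Step-by-step execution trace:
1. `validate()` calls `compute()`.
2. `compute()` evaluates `{'a': 1}['b']`, which raises KeyError; it propagates to the caller.
3. `return 45` is not reached.
4. `except KeyError` in validate matches → returns 80.
5. ret = 80.
Result: 80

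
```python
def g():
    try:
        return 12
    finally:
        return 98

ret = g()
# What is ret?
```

Step-by-step execution trace:
1. `g()` enters try: `return 12` sets pending return value 12.
2. Before returning, `finally: return 98` runs and overrides the pending return.
3. g() returns 98 → ret = 98.
Result: 98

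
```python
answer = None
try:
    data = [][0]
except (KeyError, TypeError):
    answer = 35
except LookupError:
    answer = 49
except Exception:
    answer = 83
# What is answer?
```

Step-by-step execution trace:
1. `data = [][0]` raises IndexError.
2. `except (KeyError, TypeError)` does not match IndexError; skipped.
3. `except LookupError` matches (IndexError is a subclass of LookupError) → answer = 49.
4. `except Exception` is not reached.
Result: 49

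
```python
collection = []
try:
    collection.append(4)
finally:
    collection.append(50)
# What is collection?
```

Step-by-step execution trace:
1. try: `collection.append(4)` → collection = [4].
2. The try body completes without raising.
3. finally always runs: `collection.append(50)` → collection = [4, 50].
Result: [4, 50]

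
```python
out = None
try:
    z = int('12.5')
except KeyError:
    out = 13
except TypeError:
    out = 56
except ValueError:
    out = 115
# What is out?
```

Step-by-step execution trace:
1. `z = int('12.5')` raises ValueError.
2. `except KeyError` does not match ValueError; skipped.
3. `except TypeError` does not match ValueError; skipped.
4. `except ValueError` matches → out = 115.
Result: 115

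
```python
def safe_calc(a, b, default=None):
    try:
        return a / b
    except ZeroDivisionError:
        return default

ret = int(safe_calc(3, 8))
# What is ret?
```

Step-by-step execution trace:
1. `safe_calc(3, 8)` enters try: `return 3 / 8` → returns 0.375. No exception raised.
2. `except ZeroDivisionError` is skipped.
3. `int(0.375)` → 0 → ret = 0.
Result: 0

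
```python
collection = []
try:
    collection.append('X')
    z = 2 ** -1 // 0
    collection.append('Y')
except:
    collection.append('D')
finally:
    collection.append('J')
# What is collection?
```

Step-by-step execution trace:
1. try: `collection.append('X')` → collection = ['X'].
2. `z = 2 ** -1 // 0` raises ZeroDivisionError; `collection.append('Y')` is not reached.
3. bare `except` matches → `collection.append('D')` → collection = ['X', 'D'].
4. finally always runs: `collection.append('J')` → collection = ['X', 'D', 'J'].
Result: ['X', 'D', 'J']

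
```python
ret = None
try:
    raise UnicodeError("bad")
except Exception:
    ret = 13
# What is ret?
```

Step-by-step execution trace:
1. `raise UnicodeError(...)` raises UnicodeError.
2. `except Exception` matches (UnicodeError is a subclass of Exception) → ret = 13.
Result: 13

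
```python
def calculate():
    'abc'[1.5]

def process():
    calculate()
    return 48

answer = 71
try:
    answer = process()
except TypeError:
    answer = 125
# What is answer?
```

Step-by-step execution trace:
1. answer starts at 71.
2. try: `process()` calls `calculate()`.
3. `calculate()` evaluates `'abc'[1.5]`, which raises TypeError; it propagates through process (uncaught).
4. `return 48` in process is not reached; the assignment to answer does not complete.
5. `except TypeError` matches → answer = 125.
Result: 125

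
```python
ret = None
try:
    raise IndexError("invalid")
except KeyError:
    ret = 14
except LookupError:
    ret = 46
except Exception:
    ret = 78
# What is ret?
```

Step-by-step execution trace:
1. `raise IndexError(...)` raises IndexError.
2. `except KeyError` does not match (IndexError is not a subclass of KeyError); skipped.
3. `except LookupError` matches (IndexError is a subclass of LookupError) → ret = 46.
4. `except Exception` is not reached.
Result: 46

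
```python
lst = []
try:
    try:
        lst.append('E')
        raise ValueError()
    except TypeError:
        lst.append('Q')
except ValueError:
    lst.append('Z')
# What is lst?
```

Step-by-step execution trace:
1. Inner try: `lst.append('E')` → lst = ['E'].
2. `raise ValueError()` raises ValueError.
3. Inner `except TypeError` does not match ValueError; exception propagates to outer try.
4. Outer `except ValueError` matches → `lst.append('Z')` → lst = ['E', 'Z'].
Result: ['E', 'Z']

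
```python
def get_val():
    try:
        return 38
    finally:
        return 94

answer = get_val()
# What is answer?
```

Step-by-step execution trace:
1. `get_val()` enters try: `return 38` sets pending return value 38.
2. Before returning, `finally: return 94` runs and overrides the pending return.
3. get_val() returns 94 → answer = 94.
Result: 94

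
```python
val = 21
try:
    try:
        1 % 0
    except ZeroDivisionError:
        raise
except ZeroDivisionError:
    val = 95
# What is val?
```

Step-by-step execution trace:
1. Inner try: `1 % 0` raises ZeroDivisionError.
2. Inner `except ZeroDivisionError` matches; bare `raise` re-raises the same ZeroDivisionError.
3. Outer `except ZeroDivisionError` matches → val = 95.
Result: 95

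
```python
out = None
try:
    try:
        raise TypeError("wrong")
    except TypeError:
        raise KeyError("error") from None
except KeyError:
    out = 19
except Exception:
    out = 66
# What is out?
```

Step-by-step execution trace:
1. Inner try raises TypeError; inner `except TypeError` catches it.
2. `raise KeyError(...) from None` raises KeyError (from None suppresses __context__, but the active exception is still KeyError).
3. Outer `except KeyError` matches → out = 19.
4. `except Exception` is not reached.
Result: 19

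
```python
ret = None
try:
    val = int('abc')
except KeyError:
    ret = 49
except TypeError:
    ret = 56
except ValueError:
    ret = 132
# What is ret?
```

Step-by-step execution trace:
1. `val = int('abc')` raises ValueError.
2. `except KeyError` does not match ValueError; skipped.
3. `except TypeError` does not match ValueError; skipped.
4. `except ValueError` matches → ret = 132.
Result: 132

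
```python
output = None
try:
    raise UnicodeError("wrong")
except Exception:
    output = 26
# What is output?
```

Step-by-step execution trace:
1. `raise UnicodeError(...)` raises UnicodeError.
2. `except Exception` matches (UnicodeError is a subclass of Exception) → output = 26.
Result: 26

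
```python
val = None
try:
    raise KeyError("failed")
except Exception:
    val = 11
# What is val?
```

Step-by-step execution trace:
1. `raise KeyError(...)` raises KeyError.
2. `except Exception` matches (KeyError is a subclass of Exception) → val = 11.
Result: 11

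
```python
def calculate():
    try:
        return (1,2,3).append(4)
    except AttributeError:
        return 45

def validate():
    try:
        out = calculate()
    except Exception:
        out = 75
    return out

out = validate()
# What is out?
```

Step-by-step execution trace:
1. `validate()` calls `calculate()`.
2. In calculate: `(1,2,3).append(4)` raises AttributeError; `except AttributeError` catches it → returns 45.
3. In validate: `out = calculate()` → out = 45. No exception reaches validate.
4. `except Exception` is skipped; validate returns 45.
5. out = 45.
Result: 45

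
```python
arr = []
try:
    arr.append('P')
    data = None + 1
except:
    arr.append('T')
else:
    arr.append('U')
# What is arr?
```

Step-by-step execution trace:
1. try: `arr.append('P')` → arr = ['P'].
2. `data = None + 1` raises TypeError.
3. bare `except` matches → `arr.append('T')` → arr = ['P', 'T'].
4. `else` is skipped (an exception was raised).
Result: ['P', 'T']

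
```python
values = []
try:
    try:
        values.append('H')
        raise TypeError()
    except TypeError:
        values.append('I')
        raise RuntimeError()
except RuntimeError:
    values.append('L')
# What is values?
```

Step-by-step execution trace:
1. Inner try: `values.append('H')` → values = ['H'].
2. `raise TypeError()` raises TypeError.
3. Inner `except TypeError` matches → `values.append('I')` → values = ['H', 'I'].
4. `raise RuntimeError()` raises RuntimeError; propagates to outer try.
5. Outer `except RuntimeError` matches → `values.append('L')` → values = ['H', 'I', 'L'].
Result: ['H', 'I', 'L']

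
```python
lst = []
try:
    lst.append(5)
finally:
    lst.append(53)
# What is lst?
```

Step-by-step execution trace:
1. try: `lst.append(5)` → lst = [5].
2. The try body completes without raising.
3. finally always runs: `lst.append(53)` → lst = [5, 53].
Result: [5, 53]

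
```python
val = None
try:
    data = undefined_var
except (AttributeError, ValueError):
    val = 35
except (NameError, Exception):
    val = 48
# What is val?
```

Step-by-step execution trace:
1. `data = undefined_var` raises NameError.
2. `except (AttributeError, ValueError)` does not match NameError; skipped.
3. `except (NameError, Exception)` matches (NameError is in the tuple) → val = 48.
Result: 48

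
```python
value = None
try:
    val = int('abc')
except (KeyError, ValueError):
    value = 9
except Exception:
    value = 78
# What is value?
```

Step-by-step execution trace:
1. `val = int('abc')` raises ValueError.
2. `except (KeyError, ValueError)` matches (ValueError is in the tuple) → value = 9.
3. `except Exception` is not reached.
Result: 9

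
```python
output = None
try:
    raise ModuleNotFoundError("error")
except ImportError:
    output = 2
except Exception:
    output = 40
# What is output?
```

Step-by-step execution trace:
1. `raise ModuleNotFoundError(...)` raises ModuleNotFoundError.
2. `except ImportError` matches (ModuleNotFoundError is a subclass of ImportError) → output = 2.
3. `except Exception` is not reached.
Result: 2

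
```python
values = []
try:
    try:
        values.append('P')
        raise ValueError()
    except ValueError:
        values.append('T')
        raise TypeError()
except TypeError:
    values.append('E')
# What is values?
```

Step-by-step execution trace:
1. Inner try: `values.append('P')` → values = ['P'].
2. `raise ValueError()` raises ValueError.
3. Inner `except ValueError` matches → `values.append('T')` → values = ['P', 'T'].
4. `raise TypeError()` raises TypeError; propagates to outer try.
5. Outer `except TypeError` matches → `values.append('E')` → values = ['P', 'T', 'E'].
Result: ['P', 'T', 'E']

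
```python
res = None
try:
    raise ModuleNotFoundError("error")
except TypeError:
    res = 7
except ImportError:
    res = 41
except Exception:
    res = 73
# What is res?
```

Step-by-step execution trace:
1. `raise ModuleNotFoundError(...)` raises ModuleNotFoundError.
2. `except TypeError` does not match (ModuleNotFoundError is not a subclass of TypeError); skipped.
3. `except ImportError` matches (ModuleNotFoundError is a subclass of ImportError) → res = 41.
4. `except Exception` is not reached.
Result: 41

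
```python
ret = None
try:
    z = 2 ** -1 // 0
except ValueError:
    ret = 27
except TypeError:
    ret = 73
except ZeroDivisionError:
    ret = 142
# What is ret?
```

Step-by-step execution trace:
1. `z = 2 ** -1 // 0` raises ZeroDivisionError.
2. `except ValueError` does not match ZeroDivisionError; skipped.
3. `except TypeError` does not match ZeroDivisionError; skipped.
4. `except ZeroDivisionError` matches → ret = 142.
Result: 142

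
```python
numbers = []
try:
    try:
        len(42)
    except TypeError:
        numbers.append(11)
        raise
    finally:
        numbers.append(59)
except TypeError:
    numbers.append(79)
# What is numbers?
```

Step-by-step execution trace:
1. Inner try: `len(42)` raises TypeError.
2. Inner `except TypeError` matches → `numbers.append(11)` → numbers = [11].
3. bare `raise` re-raises TypeError.
4. Inner `finally` runs during unwinding: `numbers.append(59)` → numbers = [11, 59].
5. Outer `except TypeError` matches → `numbers.append(79)` → numbers = [11, 59, 79].
Result: [11, 59, 79]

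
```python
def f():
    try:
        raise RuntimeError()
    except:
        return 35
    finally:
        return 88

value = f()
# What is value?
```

Step-by-step execution trace:
1. `f()` enters try: `raise RuntimeError()` raises RuntimeError.
2. bare `except` matches → `return 35` sets pending return value 35.
3. Before returning, `finally: return 88` runs and overrides the pending return.
4. f() returns 88 → value = 88.
Result: 88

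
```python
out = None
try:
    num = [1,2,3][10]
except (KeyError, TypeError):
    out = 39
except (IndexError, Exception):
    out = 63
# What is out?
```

Step-by-step execution trace:
1. `num = [1,2,3][10]` raises IndexError.
2. `except (KeyError, TypeError)` does not match IndexError; skipped.
3. `except (IndexError, Exception)` matches (IndexError is in the tuple) → out = 63.
Result: 63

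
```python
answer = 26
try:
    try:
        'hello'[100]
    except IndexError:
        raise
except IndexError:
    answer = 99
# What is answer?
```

Step-by-step execution trace:
1. Inner try: `'hello'[100]` raises IndexError.
2. Inner `except IndexError` matches; bare `raise` re-raises the same IndexError.
3. Outer `except IndexError` matches → answer = 99.
Result: 99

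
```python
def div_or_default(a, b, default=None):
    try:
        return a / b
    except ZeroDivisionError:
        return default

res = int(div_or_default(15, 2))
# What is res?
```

Step-by-step execution trace:
1. `div_or_default(15, 2)` enters try: `return 15 / 2` → returns 7.5. No exception raised.
2. `except ZeroDivisionError` is skipped.
3. `int(7.5)` → 7 → res = 7.
Result: 7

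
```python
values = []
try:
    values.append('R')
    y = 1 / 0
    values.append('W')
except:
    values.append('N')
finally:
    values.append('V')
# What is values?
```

Step-by-step execution trace:
1. try: `values.append('R')` → values = ['R'].
2. `y = 1 / 0` raises ZeroDivisionError; `values.append('W')` is not reached.
3. bare `except` matches → `values.append('N')` → values = ['R', 'N'].
4. finally always runs: `values.append('V')` → values = ['R', 'N', 'V'].
Result: ['R', 'N', 'V']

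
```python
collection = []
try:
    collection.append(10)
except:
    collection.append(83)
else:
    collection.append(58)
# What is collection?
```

Step-by-step execution trace:
1. try: `collection.append(10)` → collection = [10]. No exception raised.
2. `except` is skipped.
3. `else` runs (try completed without exception): `collection.append(58)` → collection = [10, 58].
Result: [10, 58]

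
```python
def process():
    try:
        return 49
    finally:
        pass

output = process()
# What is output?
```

Step-by-step execution trace:
1. `process()` enters try: `return 49` sets pending return value 49.
2. Before returning, `finally: pass` runs (no effect).
3. process() returns 49 → output = 49.
Result: 49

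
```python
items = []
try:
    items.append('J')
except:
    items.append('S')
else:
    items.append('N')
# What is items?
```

Step-by-step execution trace:
1. try: `items.append('J')` → items = ['J']. No exception raised.
2. `except` is skipped.
3. `else` runs (try completed without exception): `items.append('N')` → items = ['J', 'N'].
Result: ['J', 'N']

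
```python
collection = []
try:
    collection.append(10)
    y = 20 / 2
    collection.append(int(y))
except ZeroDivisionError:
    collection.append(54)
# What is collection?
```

Step-by-step execution trace:
1. try: `collection.append(10)` → collection = [10].
2. `y = 20 / 2` → y = 10.0. No exception raised.
3. `collection.append(int(y))` → collection = [10, 10].
4. `except ZeroDivisionError` is skipped (no exception was raised).
Result: [10, 10]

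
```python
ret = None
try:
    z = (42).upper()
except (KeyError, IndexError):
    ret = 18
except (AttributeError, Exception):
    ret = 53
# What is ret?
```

Step-by-step execution trace:
1. `z = (42).upper()` raises AttributeError.
2. `except (KeyError, IndexError)` does not match AttributeError; skipped.
3. `except (AttributeError, Exception)` matches (AttributeError is in the tuple) → ret = 53.
Result: 53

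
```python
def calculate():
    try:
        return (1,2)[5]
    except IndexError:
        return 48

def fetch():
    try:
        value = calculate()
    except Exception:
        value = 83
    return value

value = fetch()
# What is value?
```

Step-by-step execution trace:
1. `fetch()` calls `calculate()`.
2. In calculate: `(1,2)[5]` raises IndexError; `except IndexError` catches it → returns 48.
3. In fetch: `value = calculate()` → value = 48. No exception reaches fetch.
4. `except Exception` is skipped; fetch returns 48.
5. value = 48.
Result: 48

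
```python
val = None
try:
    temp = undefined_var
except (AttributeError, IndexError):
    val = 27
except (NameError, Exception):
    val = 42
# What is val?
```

Step-by-step execution trace:
1. `temp = undefined_var` raises NameError.
2. `except (AttributeError, IndexError)` does not match NameError; skipped.
3. `except (NameError, Exception)` matches (NameError is in the tuple) → val = 42.
Result: 42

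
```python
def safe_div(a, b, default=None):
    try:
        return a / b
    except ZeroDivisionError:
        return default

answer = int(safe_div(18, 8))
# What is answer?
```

Step-by-step execution trace:
1. `safe_div(18, 8)` enters try: `return 18 / 8` → returns 2.25. No exception raised.
2. `except ZeroDivisionError` is skipped.
3. `int(2.25)` → 2 → answer = 2.
Result: 2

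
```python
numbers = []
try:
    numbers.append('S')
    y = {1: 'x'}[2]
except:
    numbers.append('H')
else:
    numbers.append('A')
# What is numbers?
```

Step-by-step execution trace:
1. try: `numbers.append('S')` → numbers = ['S'].
2. `y = {1: 'x'}[2]` raises KeyError.
3. bare `except` matches → `numbers.append('H')` → numbers = ['S', 'H'].
4. `else` is skipped (an exception was raised).
Result: ['S', 'H']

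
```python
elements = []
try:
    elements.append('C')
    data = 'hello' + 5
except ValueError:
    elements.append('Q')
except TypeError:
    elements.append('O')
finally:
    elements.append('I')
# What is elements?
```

Step-by-step execution trace:
1. try: `elements.append('C')` → elements = ['C'].
2. `data = 'hello' + 5` raises TypeError.
3. `except ValueError` does not match TypeError; skipped.
4. `except TypeError` matches → `elements.append('O')` → elements = ['C', 'O'].
5. finally always runs: `elements.append('I')` → elements = ['C', 'O', 'I'].
Result: ['C', 'O', 'I']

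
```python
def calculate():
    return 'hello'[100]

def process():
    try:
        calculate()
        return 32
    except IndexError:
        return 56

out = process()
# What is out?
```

Step-by-step execution trace:
1. `process()` calls `calculate()`.
2. `calculate()` evaluates `'hello'[100]`, which raises IndexError; it propagates to the caller.
3. `return 32` is not reached.
4. `except IndexError` in process matches → returns 56.
5. out = 56.
Result: 56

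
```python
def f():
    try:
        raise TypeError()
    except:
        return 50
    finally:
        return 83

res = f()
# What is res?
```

Step-by-step execution trace:
1. `f()` enters try: `raise TypeError()` raises TypeError.
2. bare `except` matches → `return 50` sets pending return value 50.
3. Before returning, `finally: return 83` runs and overrides the pending return.
4. f() returns 83 → res = 83.
Result: 83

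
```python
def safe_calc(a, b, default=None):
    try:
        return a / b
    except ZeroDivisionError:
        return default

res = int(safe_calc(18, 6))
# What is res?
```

Step-by-step execution trace:
1. `safe_calc(18, 6)` enters try: `return 18 / 6` → returns 3.0. No exception raised.
2. `except ZeroDivisionError` is skipped.
3. `int(3.0)` → 3 → res = 3.
Result: 3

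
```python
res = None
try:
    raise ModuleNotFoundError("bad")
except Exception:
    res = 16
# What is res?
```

Step-by-step execution trace:
1. `raise ModuleNotFoundError(...)` raises ModuleNotFoundError.
2. `except Exception` matches (ModuleNotFoundError is a subclass of Exception) → res = 16.
Result: 16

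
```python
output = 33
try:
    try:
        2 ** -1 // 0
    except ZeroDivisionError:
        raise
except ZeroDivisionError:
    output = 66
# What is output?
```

Step-by-step execution trace:
1. Inner try: `2 ** -1 // 0` raises ZeroDivisionError.
2. Inner `except ZeroDivisionError` matches; bare `raise` re-raises the same ZeroDivisionError.
3. Outer `except ZeroDivisionError` matches → output = 66.
Result: 66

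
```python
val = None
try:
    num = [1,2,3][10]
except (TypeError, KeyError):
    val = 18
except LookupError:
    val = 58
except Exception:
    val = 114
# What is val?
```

Step-by-step execution trace:
1. `num = [1,2,3][10]` raises IndexError.
2. `except (TypeError, KeyError)` does not match IndexError; skipped.
3. `except LookupError` matches (IndexError is a subclass of LookupError) → val = 58.
4. `except Exception` is not reached.
Result: 58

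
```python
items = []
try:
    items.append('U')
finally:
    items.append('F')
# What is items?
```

Step-by-step execution trace:
1. try: `items.append('U')` → items = ['U'].
2. The try body completes without raising.
3. finally always runs: `items.append('F')` → items = ['U', 'F'].
Result: ['U', 'F']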